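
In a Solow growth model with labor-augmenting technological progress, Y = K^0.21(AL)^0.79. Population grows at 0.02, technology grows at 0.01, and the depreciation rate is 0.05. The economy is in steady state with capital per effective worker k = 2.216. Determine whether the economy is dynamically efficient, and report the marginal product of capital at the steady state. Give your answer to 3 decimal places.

n + g + δ = 0.02 + 0.01 + 0.05 = 0.08.
MPK = 0.21·k^(0.21−1) = 0.21·2.216^(-0.79) ≈ 0.1120.
MPK > 0.08, so the economy is dynamically efficient (under-saving).

dynamically efficient; MPK ≈ 0.112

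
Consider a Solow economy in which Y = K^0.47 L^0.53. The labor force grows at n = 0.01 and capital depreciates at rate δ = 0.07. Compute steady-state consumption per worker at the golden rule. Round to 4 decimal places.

c_gold ≈ 2.5482

n + δ = 0.01 + 0.07 = 0.08.
Setting f'(k) = n+δ gives 0.47·k^(0.47−1) = 0.08, hence k_gold = (0.47/0.08)^(1/0.53) ≈ 28.2461.
y_gold = 28.2461^0.47 ≈ 4.8078.
c_gold = y_gold − (n+δ)·k_gold = 4.8078 − 0.08·28.2461 ≈ 2.5482.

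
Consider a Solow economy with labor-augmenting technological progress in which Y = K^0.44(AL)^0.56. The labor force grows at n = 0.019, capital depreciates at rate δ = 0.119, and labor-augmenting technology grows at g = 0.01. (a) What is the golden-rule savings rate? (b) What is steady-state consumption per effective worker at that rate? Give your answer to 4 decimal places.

(a) s_gold = 0.4400; (b) c_gold ≈ 1.3182

The effective depreciation rate is n + g + δ = 0.019 + 0.01 + 0.119 = 0.148.
For Cobb-Douglas, s_gold equals capital's share: s_gold = 0.44.
At the golden rule the marginal product of capital equals n+g+δ: 0.44·k^(0.44−1) = 0.148. Solving, k_gold = (0.44/0.148)^(1/0.56) ≈ 6.9982.
y_gold = 6.9982^0.44 ≈ 2.3539; c_gold = (1−0.44)·y_gold ≈ 1.3182.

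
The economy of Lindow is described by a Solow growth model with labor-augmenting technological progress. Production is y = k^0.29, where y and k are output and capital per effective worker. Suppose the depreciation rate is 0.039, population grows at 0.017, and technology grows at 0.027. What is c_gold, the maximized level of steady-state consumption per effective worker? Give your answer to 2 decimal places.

c_gold ≈ 1.18

Break-even investment rate: n + g + δ = 0.017 + 0.027 + 0.039 = 0.083.
Setting f'(k) = n+g+δ gives 0.29·k^(0.29−1) = 0.083, hence k_gold = (0.29/0.083)^(1/0.71) ≈ 5.8242.
y_gold = 5.8242^0.29 ≈ 1.6669.
c_gold = y_gold − (n+g+δ)·k_gold = 1.6669 − 0.083·5.8242 ≈ 1.1835.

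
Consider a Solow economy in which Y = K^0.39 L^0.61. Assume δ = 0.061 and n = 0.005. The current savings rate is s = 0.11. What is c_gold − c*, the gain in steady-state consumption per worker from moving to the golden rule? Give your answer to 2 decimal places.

Capital per worker breaks even when investment replaces (n + δ)·k; here n + δ = 0.066.
Current steady state (s = 0.11): k* = (0.11/0.066)^(1/0.61) ≈ 2.3104, y* = 2.3104^0.39 ≈ 1.3862, c* = (1−0.11)·1.3862 ≈ 1.2338.
Setting f'(k) = n+δ gives 0.39·k^(0.39−1) = 0.066, hence k_gold = (0.39/0.066)^(1/0.61) ≈ 18.3987.
y_gold = 18.3987^0.39 ≈ 3.1136, c_gold = y_gold − 0.066·k_gold ≈ 1.8993.
Gain: Δc = 1.8993 − 1.2338 ≈ 0.6656.

Δc ≈ 0.67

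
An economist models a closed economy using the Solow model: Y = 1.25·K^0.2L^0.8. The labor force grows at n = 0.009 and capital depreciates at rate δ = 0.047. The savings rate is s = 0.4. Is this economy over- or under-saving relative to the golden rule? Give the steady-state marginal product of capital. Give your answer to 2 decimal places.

n + δ = 0.009 + 0.047 = 0.056.
Steady-state k*: s·A·k^0.2 = 0.056·k gives k* = (0.4·1.25/0.056)^(1/0.8) ≈ 15.4340.
MPK = 0.2·1.25·15.4340^(-0.8) ≈ 0.0280.
MPK < n+δ = 0.056, so the economy is dynamically inefficient (over-saving).

over-saving; MPK ≈ 0.03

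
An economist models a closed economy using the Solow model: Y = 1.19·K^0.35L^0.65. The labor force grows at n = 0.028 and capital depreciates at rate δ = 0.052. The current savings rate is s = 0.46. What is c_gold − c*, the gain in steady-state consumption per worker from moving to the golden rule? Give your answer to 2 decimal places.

Break-even investment rate: n + δ = 0.028 + 0.052 = 0.08.
Current steady state (s = 0.46): k* = (0.46·1.19/0.08)^(1/0.65) ≈ 19.2728, y* = 1.19·19.2728^0.35 ≈ 3.3518, c* = (1−0.46)·3.3518 ≈ 1.8100.
Maximizing c = f(k) − (n+δ)·k gives f'(k) = n+δ, i.e. 0.35·1.19·k^(0.35−1) = 0.08, so k_gold = (0.35·1.19/0.08)^(1/0.65) ≈ 12.6574.
y_gold = 1.19·12.6574^0.35 ≈ 2.8931, c_gold = y_gold − 0.08·k_gold ≈ 1.8805.
Gain: Δc = 1.8805 − 1.8100 ≈ 0.0706.

Δc ≈ 0.07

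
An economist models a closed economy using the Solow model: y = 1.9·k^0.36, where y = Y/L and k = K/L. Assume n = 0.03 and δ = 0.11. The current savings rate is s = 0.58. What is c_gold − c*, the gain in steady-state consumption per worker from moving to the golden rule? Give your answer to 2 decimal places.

Δc ≈ 0.42

Break-even investment rate: n + δ = 0.03 + 0.11 = 0.14.
Current steady state (s = 0.58): k* = (0.58·1.9/0.14)^(1/0.64) ≈ 25.1237, y* = 1.9·25.1237^0.36 ≈ 6.0643, c* = (1−0.58)·6.0643 ≈ 2.5470.
At the golden rule the marginal product of capital equals n+δ: 0.36·1.9·k^(0.36−1) = 0.14. Solving, k_gold = (0.36·1.9/0.14)^(1/0.64) ≈ 11.9248.
y_gold = 1.9·11.9248^0.36 ≈ 4.6374, c_gold = y_gold − 0.14·k_gold ≈ 2.9679.
Gain: Δc = 2.9679 − 2.5470 ≈ 0.4209.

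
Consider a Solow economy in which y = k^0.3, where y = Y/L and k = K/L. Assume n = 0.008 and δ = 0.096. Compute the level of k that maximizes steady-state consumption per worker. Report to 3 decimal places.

k_gold ≈ 4.542

The effective depreciation rate is n + δ = 0.008 + 0.096 = 0.104.
Setting f'(k) = n+δ gives 0.3·k^(0.3−1) = 0.104, hence k_gold = (0.3/0.104)^(1/0.7) ≈ 4.5422.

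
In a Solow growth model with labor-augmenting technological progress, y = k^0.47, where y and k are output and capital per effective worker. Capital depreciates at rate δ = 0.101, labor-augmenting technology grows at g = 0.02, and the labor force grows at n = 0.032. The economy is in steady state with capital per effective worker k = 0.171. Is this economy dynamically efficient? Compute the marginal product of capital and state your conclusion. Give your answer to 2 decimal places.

Capital per effective worker breaks even when investment replaces (n + g + δ)·k; here n + g + δ = 0.153.
MPK = 0.47·k^(0.47−1) = 0.47·0.171^(-0.53) ≈ 1.1984.
MPK > 0.153, so the economy is dynamically efficient (under-saving).

dynamically efficient; MPK ≈ 1.20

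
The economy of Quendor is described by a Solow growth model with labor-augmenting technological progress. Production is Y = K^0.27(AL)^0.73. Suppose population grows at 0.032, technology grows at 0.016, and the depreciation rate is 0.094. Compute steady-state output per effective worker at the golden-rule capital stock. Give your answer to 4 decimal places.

Break-even investment rate: n + g + δ = 0.032 + 0.016 + 0.094 = 0.142.
At the golden rule the marginal product of capital equals n+g+δ: 0.27·k^(0.27−1) = 0.142. Solving, k_gold = (0.27/0.142)^(1/0.73) ≈ 2.4115.
Output: y_gold = k_gold^0.27 = 2.4115^0.27 ≈ 1.2683.

y_gold ≈ 1.2683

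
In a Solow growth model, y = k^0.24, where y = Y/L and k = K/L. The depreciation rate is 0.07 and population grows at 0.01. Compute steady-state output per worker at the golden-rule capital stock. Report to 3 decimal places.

y_gold ≈ 1.415

The effective depreciation rate is n + δ = 0.01 + 0.07 = 0.08.
Setting f'(k) = n+δ gives 0.24·k^(0.24−1) = 0.08, hence k_gold = (0.24/0.08)^(1/0.76) ≈ 4.2442.
Output: y_gold = k_gold^0.24 = 4.2442^0.24 ≈ 1.4147.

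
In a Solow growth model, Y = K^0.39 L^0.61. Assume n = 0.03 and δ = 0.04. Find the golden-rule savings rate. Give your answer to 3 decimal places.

n + δ = 0.03 + 0.04 = 0.07.
At the golden rule MPK = n+δ, and in any Cobb-Douglas steady state s = (n+δ)·k/y = MPK·k/y = capital's share 0.39.

s_gold = 0.390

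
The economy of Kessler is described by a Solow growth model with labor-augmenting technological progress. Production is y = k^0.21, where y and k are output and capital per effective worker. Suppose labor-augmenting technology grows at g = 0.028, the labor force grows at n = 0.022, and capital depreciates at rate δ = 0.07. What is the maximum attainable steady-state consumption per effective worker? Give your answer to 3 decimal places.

c_gold ≈ 0.917

n + g + δ = 0.022 + 0.028 + 0.07 = 0.12.
At the golden rule the marginal product of capital equals n+g+δ: 0.21·k^(0.21−1) = 0.12. Solving, k_gold = (0.21/0.12)^(1/0.79) ≈ 2.0307.
y_gold = 2.0307^0.21 ≈ 1.1604.
c_gold = y_gold − (n+g+δ)·k_gold = 1.1604 − 0.12·2.0307 ≈ 0.9167.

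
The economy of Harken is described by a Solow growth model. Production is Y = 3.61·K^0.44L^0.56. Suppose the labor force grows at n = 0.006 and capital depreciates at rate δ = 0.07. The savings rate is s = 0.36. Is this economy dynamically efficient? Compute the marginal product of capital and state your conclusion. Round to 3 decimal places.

n + δ = 0.006 + 0.07 = 0.076.
Steady-state k*: s·A·k^0.44 = 0.076·k gives k* = (0.36·3.61/0.076)^(1/0.56) ≈ 159.1398.
MPK = 0.44·3.61·159.1398^(-0.56) ≈ 0.0929.
MPK > n+δ = 0.076, so the economy is dynamically efficient (under-saving).

dynamically efficient; MPK ≈ 0.093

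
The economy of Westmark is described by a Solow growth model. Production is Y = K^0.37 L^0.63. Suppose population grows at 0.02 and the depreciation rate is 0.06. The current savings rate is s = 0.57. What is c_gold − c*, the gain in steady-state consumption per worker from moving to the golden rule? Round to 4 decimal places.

The effective depreciation rate is n + δ = 0.02 + 0.06 = 0.08.
Current steady state (s = 0.57): k* = (0.57/0.08)^(1/0.63) ≈ 22.5749, y* = 22.5749^0.37 ≈ 3.1684, c* = (1−0.57)·3.1684 ≈ 1.3624.
Golden rule sets MPK = n+δ: 0.37·k^(0.37−1) = 0.08, so k_gold = (0.37/0.08)^(1/0.63) ≈ 11.3693.
y_gold = 11.3693^0.37 ≈ 2.4582, c_gold = y_gold − 0.08·k_gold ≈ 1.5487.
Gain: Δc = 1.5487 − 1.3624 ≈ 0.1863.

Δc ≈ 0.1863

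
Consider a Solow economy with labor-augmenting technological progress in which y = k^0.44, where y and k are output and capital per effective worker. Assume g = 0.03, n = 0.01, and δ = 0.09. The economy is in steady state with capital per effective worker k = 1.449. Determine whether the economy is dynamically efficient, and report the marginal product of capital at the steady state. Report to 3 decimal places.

Break-even investment rate: n + g + δ = 0.01 + 0.03 + 0.09 = 0.13.
MPK = 0.44·k^(0.44−1) = 0.44·1.449^(-0.56) ≈ 0.3575.
MPK > 0.13, so the economy is dynamically efficient (under-saving).

dynamically efficient; MPK ≈ 0.357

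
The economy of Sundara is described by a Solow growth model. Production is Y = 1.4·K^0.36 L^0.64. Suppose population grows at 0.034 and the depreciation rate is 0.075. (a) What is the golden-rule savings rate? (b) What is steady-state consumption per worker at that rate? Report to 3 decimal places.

Break-even investment rate: n + δ = 0.034 + 0.075 = 0.109.
For Cobb-Douglas, s_gold equals capital's share: s_gold = 0.36.
Golden rule sets MPK = n+δ: 0.36·1.4·k^(0.36−1) = 0.109, so k_gold = (0.36·1.4/0.109)^(1/0.64) ≈ 10.9413.
y_gold = 1.4·10.9413^0.36 ≈ 3.3128; c_gold = (1−0.36)·y_gold ≈ 2.1202.

(a) s_gold = 0.360; (b) c_gold ≈ 2.120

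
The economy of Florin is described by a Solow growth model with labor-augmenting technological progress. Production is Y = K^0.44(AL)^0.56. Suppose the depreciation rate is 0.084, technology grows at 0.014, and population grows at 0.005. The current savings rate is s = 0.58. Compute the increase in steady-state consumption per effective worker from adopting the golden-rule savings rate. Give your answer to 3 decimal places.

Δc ≈ 0.120

n + g + δ = 0.005 + 0.014 + 0.084 = 0.103.
Current steady state (s = 0.58): k* = (0.58/0.103)^(1/0.56) ≈ 21.8948, y* = 21.8948^0.44 ≈ 3.8882, c* = (1−0.58)·3.8882 ≈ 1.6330.
Golden rule sets MPK = n+g+δ: 0.44·k^(0.44−1) = 0.103, so k_gold = (0.44/0.103)^(1/0.56) ≈ 13.3690.
y_gold = 13.3690^0.44 ≈ 3.1296, c_gold = y_gold − 0.103·k_gold ≈ 1.7526.
Gain: Δc = 1.7526 − 1.6330 ≈ 0.1195.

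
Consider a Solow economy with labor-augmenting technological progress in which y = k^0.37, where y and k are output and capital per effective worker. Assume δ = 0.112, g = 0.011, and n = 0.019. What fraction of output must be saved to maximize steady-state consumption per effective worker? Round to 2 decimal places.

The effective depreciation rate is n + g + δ = 0.019 + 0.011 + 0.112 = 0.142.
At the golden rule MPK = n+g+δ, and in any Cobb-Douglas steady state s = (n+g+δ)·k/y = MPK·k/y = capital's share 0.37.

s_gold = 0.37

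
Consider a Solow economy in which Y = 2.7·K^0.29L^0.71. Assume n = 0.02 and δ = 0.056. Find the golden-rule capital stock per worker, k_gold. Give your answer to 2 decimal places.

k_gold ≈ 26.71

Break-even investment rate: n + δ = 0.02 + 0.056 = 0.076.
Golden rule sets MPK = n+δ: 0.29·2.7·k^(0.29−1) = 0.076, so k_gold = (0.29·2.7/0.076)^(1/0.71) ≈ 26.7108.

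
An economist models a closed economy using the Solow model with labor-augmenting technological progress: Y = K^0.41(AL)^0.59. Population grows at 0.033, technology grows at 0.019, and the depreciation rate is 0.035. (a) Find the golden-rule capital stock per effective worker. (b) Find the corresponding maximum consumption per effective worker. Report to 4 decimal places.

(a) k_gold ≈ 13.8397; (b) c_gold ≈ 1.7327

n + g + δ = 0.033 + 0.019 + 0.035 = 0.087.
Setting f'(k) = n+g+δ gives 0.41·k^(0.41−1) = 0.087, hence k_gold = (0.41/0.087)^(1/0.59) ≈ 13.8397.
y_gold = 13.8397^0.41 ≈ 2.9367; c_gold = y_gold − 0.087·k_gold ≈ 1.7327.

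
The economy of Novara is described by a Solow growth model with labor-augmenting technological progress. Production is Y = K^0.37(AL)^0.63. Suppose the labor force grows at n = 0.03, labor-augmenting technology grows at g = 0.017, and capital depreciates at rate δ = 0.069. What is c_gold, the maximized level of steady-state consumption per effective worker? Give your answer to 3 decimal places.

c_gold ≈ 1.245

Break-even investment rate: n + g + δ = 0.03 + 0.017 + 0.069 = 0.116.
Maximizing c = f(k) − (n+g+δ)·k gives f'(k) = n+g+δ, i.e. 0.37·k^(0.37−1) = 0.116, so k_gold = (0.37/0.116)^(1/0.63) ≈ 6.3037.
y_gold = 6.3037^0.37 ≈ 1.9763.
c_gold = y_gold − (n+g+δ)·k_gold = 1.9763 − 0.116·6.3037 ≈ 1.2451.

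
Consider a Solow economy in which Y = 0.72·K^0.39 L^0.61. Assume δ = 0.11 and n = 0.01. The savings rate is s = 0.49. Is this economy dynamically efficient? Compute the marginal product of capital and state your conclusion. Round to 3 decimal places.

Capital per worker breaks even when investment replaces (n + δ)·k; here n + δ = 0.12.
Steady-state k*: s·A·k^0.39 = 0.12·k gives k* = (0.49·0.72/0.12)^(1/0.61) ≈ 5.8584.
MPK = 0.39·0.72·5.8584^(-0.61) ≈ 0.0955.
MPK < n+δ = 0.12, so the economy is dynamically inefficient (over-saving).

dynamically inefficient; MPK ≈ 0.096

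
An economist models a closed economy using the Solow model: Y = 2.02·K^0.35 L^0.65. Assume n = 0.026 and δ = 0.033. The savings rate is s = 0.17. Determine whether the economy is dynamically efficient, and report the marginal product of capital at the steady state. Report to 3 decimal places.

Capital per worker breaks even when investment replaces (n + δ)·k; here n + δ = 0.059.
Steady-state k*: s·A·k^0.35 = 0.059·k gives k* = (0.17·2.02/0.059)^(1/0.65) ≈ 15.0260.
MPK = 0.35·2.02·15.0260^(-0.65) ≈ 0.1215.
MPK > n+δ = 0.059, so the economy is dynamically efficient (under-saving).

dynamically efficient; MPK ≈ 0.121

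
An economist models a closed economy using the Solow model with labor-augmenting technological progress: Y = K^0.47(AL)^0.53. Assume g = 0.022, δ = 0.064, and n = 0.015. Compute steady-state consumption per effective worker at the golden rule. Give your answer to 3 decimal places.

Break-even investment rate: n + g + δ = 0.015 + 0.022 + 0.064 = 0.101.
Maximizing c = f(k) − (n+g+δ)·k gives f'(k) = n+g+δ, i.e. 0.47·k^(0.47−1) = 0.101, so k_gold = (0.47/0.101)^(1/0.53) ≈ 18.1951.
y_gold = 18.1951^0.47 ≈ 3.9100.
c_gold = y_gold − (n+g+δ)·k_gold = 3.9100 − 0.101·18.1951 ≈ 2.0723.

c_gold ≈ 2.072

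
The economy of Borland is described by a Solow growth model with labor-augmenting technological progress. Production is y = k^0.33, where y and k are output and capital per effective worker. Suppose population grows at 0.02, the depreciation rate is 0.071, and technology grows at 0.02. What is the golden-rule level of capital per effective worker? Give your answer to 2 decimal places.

Capital per effective worker breaks even when investment replaces (n + g + δ)·k; here n + g + δ = 0.111.
Setting f'(k) = n+g+δ gives 0.33·k^(0.33−1) = 0.111, hence k_gold = (0.33/0.111)^(1/0.67) ≈ 5.0846.

k_gold ≈ 5.08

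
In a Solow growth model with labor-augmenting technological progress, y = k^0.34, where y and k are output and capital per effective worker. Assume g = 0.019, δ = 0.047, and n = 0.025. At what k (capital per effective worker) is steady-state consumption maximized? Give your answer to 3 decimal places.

k_gold ≈ 7.368

Break-even investment rate: n + g + δ = 0.025 + 0.019 + 0.047 = 0.091.
Setting f'(k) = n+g+δ gives 0.34·k^(0.34−1) = 0.091, hence k_gold = (0.34/0.091)^(1/0.66) ≈ 7.3677.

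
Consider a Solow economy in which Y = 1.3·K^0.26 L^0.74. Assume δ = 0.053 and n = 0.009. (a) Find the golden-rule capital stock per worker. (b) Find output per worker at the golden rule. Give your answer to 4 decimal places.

(a) k_gold ≈ 9.8925; (b) y_gold ≈ 2.3590

Break-even investment rate: n + δ = 0.009 + 0.053 = 0.062.
Golden rule sets MPK = n+δ: 0.26·1.3·k^(0.26−1) = 0.062, so k_gold = (0.26·1.3/0.062)^(1/0.74) ≈ 9.8925.
y_gold = 1.3·9.8925^0.26 ≈ 2.3590.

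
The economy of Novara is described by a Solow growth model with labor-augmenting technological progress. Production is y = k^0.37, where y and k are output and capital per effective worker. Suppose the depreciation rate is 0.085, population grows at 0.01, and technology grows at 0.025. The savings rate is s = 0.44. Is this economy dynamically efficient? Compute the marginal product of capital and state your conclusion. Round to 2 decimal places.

Break-even investment rate: n + g + δ = 0.01 + 0.025 + 0.085 = 0.12.
Steady-state k*: s·k^0.37 = 0.12·k gives k* = (0.44/0.12)^(1/0.63) ≈ 7.8645.
MPK = 0.37·7.8645^(-0.63) ≈ 0.1009.
MPK < n+g+δ = 0.12, so the economy is dynamically inefficient (over-saving).

dynamically inefficient; MPK ≈ 0.10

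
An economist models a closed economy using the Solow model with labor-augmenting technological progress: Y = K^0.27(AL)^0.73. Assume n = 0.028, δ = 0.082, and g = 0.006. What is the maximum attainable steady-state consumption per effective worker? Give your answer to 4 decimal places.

n + g + δ = 0.028 + 0.006 + 0.082 = 0.116.
Golden rule sets MPK = n+g+δ: 0.27·k^(0.27−1) = 0.116, so k_gold = (0.27/0.116)^(1/0.73) ≈ 3.1813.
y_gold = 3.1813^0.27 ≈ 1.3668.
c_gold = y_gold − (n+g+δ)·k_gold = 1.3668 − 0.116·3.1813 ≈ 0.9978.

c_gold ≈ 0.9978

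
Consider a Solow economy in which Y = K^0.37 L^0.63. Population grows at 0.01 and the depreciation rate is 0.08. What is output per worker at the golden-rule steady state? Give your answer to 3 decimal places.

y_gold ≈ 2.294

The effective depreciation rate is n + δ = 0.01 + 0.08 = 0.09.
Golden rule sets MPK = n+δ: 0.37·k^(0.37−1) = 0.09, so k_gold = (0.37/0.09)^(1/0.63) ≈ 9.4306.
Output: y_gold = k_gold^0.37 = 9.4306^0.37 ≈ 2.2939.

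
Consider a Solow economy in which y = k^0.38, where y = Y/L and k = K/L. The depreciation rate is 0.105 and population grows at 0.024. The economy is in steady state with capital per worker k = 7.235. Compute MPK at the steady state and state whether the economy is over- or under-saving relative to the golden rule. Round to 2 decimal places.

over-saving; MPK ≈ 0.11

n + δ = 0.024 + 0.105 = 0.129.
MPK = 0.38·k^(0.38−1) = 0.38·7.235^(-0.62) ≈ 0.1114.
MPK < 0.129, so the economy is dynamically inefficient (over-saving).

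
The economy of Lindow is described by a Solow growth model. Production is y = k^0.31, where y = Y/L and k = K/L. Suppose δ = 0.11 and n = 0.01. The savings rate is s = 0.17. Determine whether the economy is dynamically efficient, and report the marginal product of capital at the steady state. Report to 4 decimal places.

dynamically efficient; MPK ≈ 0.2188

n + δ = 0.01 + 0.11 = 0.12.
Steady-state k*: s·k^0.31 = 0.12·k gives k* = (0.17/0.12)^(1/0.69) ≈ 1.6566.
MPK = 0.31·1.6566^(-0.69) ≈ 0.2188.
MPK > n+δ = 0.12, so the economy is dynamically efficient (under-saving).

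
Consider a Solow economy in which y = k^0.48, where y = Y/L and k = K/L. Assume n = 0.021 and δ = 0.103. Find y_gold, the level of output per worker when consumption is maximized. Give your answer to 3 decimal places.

n + δ = 0.021 + 0.103 = 0.124.
At the golden rule the marginal product of capital equals n+δ: 0.48·k^(0.48−1) = 0.124. Solving, k_gold = (0.48/0.124)^(1/0.52) ≈ 13.5027.
Output: y_gold = k_gold^0.48 = 13.5027^0.48 ≈ 3.4882.

y_gold ≈ 3.488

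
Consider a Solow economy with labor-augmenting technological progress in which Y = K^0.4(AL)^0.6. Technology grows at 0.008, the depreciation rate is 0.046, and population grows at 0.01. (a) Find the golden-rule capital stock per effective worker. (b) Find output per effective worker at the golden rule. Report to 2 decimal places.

(a) k_gold ≈ 21.21; (b) y_gold ≈ 3.39

The effective depreciation rate is n + g + δ = 0.01 + 0.008 + 0.046 = 0.064.
At the golden rule the marginal product of capital equals n+g+δ: 0.4·k^(0.4−1) = 0.064. Solving, k_gold = (0.4/0.064)^(1/0.6) ≈ 21.2064.
y_gold = 21.2064^0.4 ≈ 3.3930.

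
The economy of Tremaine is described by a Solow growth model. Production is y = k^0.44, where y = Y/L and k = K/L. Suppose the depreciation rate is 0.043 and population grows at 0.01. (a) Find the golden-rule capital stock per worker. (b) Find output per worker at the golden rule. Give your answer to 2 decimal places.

(a) k_gold ≈ 43.79; (b) y_gold ≈ 5.27

Break-even investment rate: n + δ = 0.01 + 0.043 = 0.053.
Golden rule sets MPK = n+δ: 0.44·k^(0.44−1) = 0.053, so k_gold = (0.44/0.053)^(1/0.56) ≈ 43.7912.
y_gold = 43.7912^0.44 ≈ 5.2749.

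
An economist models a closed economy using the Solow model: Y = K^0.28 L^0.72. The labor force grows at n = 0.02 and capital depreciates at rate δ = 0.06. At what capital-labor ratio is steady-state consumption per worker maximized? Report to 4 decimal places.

n + δ = 0.02 + 0.06 = 0.08.
At the golden rule the marginal product of capital equals n+δ: 0.28·k^(0.28−1) = 0.08. Solving, k_gold = (0.28/0.08)^(1/0.72) ≈ 5.6971.

k_gold ≈ 5.6971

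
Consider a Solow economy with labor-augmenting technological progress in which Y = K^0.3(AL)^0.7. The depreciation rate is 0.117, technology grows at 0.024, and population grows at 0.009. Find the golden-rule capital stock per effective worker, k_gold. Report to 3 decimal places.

Break-even investment rate: n + g + δ = 0.009 + 0.024 + 0.117 = 0.15.
Golden rule sets MPK = n+g+δ: 0.3·k^(0.3−1) = 0.15, so k_gold = (0.3/0.15)^(1/0.7) ≈ 2.6918.

k_gold ≈ 2.692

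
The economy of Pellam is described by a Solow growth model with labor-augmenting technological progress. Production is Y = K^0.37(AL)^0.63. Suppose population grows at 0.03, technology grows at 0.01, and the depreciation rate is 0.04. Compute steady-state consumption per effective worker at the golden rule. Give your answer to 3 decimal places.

The effective depreciation rate is n + g + δ = 0.03 + 0.01 + 0.04 = 0.08.
Maximizing c = f(k) − (n+g+δ)·k gives f'(k) = n+g+δ, i.e. 0.37·k^(0.37−1) = 0.08, so k_gold = (0.37/0.08)^(1/0.63) ≈ 11.3693.
y_gold = 11.3693^0.37 ≈ 2.4582.
c_gold = y_gold − (n+g+δ)·k_gold = 2.4582 − 0.08·11.3693 ≈ 1.5487.

c_gold ≈ 1.549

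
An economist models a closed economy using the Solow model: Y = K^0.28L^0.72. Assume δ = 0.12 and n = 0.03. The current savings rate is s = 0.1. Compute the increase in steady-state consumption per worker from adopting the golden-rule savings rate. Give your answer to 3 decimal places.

Δc ≈ 0.149

Break-even investment rate: n + δ = 0.03 + 0.12 = 0.15.
Current steady state (s = 0.1): k* = (0.1/0.15)^(1/0.72) ≈ 0.5694, y* = 0.5694^0.28 ≈ 0.8541, c* = (1−0.1)·0.8541 ≈ 0.7687.
Golden rule sets MPK = n+δ: 0.28·k^(0.28−1) = 0.15, so k_gold = (0.28/0.15)^(1/0.72) ≈ 2.3795.
y_gold = 2.3795^0.28 ≈ 1.2747, c_gold = y_gold − 0.15·k_gold ≈ 0.9178.
Gain: Δc = 0.9178 − 0.7687 ≈ 0.1491.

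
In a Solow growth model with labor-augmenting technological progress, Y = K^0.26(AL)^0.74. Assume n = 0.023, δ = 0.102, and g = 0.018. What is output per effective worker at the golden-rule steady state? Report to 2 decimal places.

y_gold ≈ 1.23

n + g + δ = 0.023 + 0.018 + 0.102 = 0.143.
Setting f'(k) = n+g+δ gives 0.26·k^(0.26−1) = 0.143, hence k_gold = (0.26/0.143)^(1/0.74) ≈ 2.2432.
Output: y_gold = k_gold^0.26 = 2.2432^0.26 ≈ 1.2337.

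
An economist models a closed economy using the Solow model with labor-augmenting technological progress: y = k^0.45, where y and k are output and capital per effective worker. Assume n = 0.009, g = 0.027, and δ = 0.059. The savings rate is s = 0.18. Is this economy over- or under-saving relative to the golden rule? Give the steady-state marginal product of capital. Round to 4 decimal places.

n + g + δ = 0.009 + 0.027 + 0.059 = 0.095.
Steady-state k*: s·k^0.45 = 0.095·k gives k* = (0.18/0.095)^(1/0.55) ≈ 3.1962.
MPK = 0.45·3.1962^(-0.55) ≈ 0.2375.
MPK > n+g+δ = 0.095, so the economy is dynamically efficient (under-saving).

under-saving; MPK ≈ 0.2375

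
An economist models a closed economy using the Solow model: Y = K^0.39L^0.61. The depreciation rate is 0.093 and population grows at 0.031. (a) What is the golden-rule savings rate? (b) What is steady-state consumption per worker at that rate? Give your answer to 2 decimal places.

(a) s_gold = 0.39; (b) c_gold ≈ 1.27

n + δ = 0.031 + 0.093 = 0.124.
For Cobb-Douglas, s_gold equals capital's share: s_gold = 0.39.
Setting f'(k) = n+δ gives 0.39·k^(0.39−1) = 0.124, hence k_gold = (0.39/0.124)^(1/0.61) ≈ 6.5435.
y_gold = 6.5435^0.39 ≈ 2.0805; c_gold = (1−0.39)·y_gold ≈ 1.2691.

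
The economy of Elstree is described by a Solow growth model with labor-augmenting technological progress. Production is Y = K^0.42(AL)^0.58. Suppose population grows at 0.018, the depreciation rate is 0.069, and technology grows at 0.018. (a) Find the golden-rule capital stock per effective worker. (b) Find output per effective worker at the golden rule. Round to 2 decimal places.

n + g + δ = 0.018 + 0.018 + 0.069 = 0.105.
Maximizing c = f(k) − (n+g+δ)·k gives f'(k) = n+g+δ, i.e. 0.42·k^(0.42−1) = 0.105, so k_gold = (0.42/0.105)^(1/0.58) ≈ 10.9153.
y_gold = 10.9153^0.42 ≈ 2.7288.

(a) k_gold ≈ 10.92; (b) y_gold ≈ 2.73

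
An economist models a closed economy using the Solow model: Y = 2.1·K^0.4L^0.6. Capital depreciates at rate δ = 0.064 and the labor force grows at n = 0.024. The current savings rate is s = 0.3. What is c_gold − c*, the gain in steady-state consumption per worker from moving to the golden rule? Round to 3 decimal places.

n + δ = 0.024 + 0.064 = 0.088.
Current steady state (s = 0.3): k* = (0.3·2.1/0.088)^(1/0.6) ≈ 26.5927, y* = 2.1·26.5927^0.4 ≈ 7.8005, c* = (1−0.3)·7.8005 ≈ 5.4604.
At the golden rule the marginal product of capital equals n+δ: 0.4·2.1·k^(0.4−1) = 0.088. Solving, k_gold = (0.4·2.1/0.088)^(1/0.6) ≈ 42.9531.
y_gold = 2.1·42.9531^0.4 ≈ 9.4497, c_gold = y_gold − 0.088·k_gold ≈ 5.6698.
Gain: Δc = 5.6698 − 5.4604 ≈ 0.2094.

Δc ≈ 0.209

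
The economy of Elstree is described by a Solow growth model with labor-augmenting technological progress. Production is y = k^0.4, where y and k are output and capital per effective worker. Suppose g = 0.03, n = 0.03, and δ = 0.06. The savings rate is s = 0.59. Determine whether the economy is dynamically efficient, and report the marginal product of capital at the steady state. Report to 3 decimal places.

Break-even investment rate: n + g + δ = 0.03 + 0.03 + 0.06 = 0.12.
Steady-state k*: s·k^0.4 = 0.12·k gives k* = (0.59/0.12)^(1/0.6) ≈ 14.2162.
MPK = 0.4·14.2162^(-0.6) ≈ 0.0814.
MPK < n+g+δ = 0.12, so the economy is dynamically inefficient (over-saving).

dynamically inefficient; MPK ≈ 0.081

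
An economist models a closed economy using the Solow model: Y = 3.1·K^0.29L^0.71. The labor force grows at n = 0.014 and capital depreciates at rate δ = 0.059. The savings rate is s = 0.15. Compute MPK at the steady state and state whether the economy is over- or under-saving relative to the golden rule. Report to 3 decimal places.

The effective depreciation rate is n + δ = 0.014 + 0.059 = 0.073.
Steady-state k*: s·A·k^0.29 = 0.073·k gives k* = (0.15·3.1/0.073)^(1/0.71) ≈ 13.5699.
MPK = 0.29·3.1·13.5699^(-0.71) ≈ 0.1411.
MPK > n+δ = 0.073, so the economy is dynamically efficient (under-saving).

under-saving; MPK ≈ 0.141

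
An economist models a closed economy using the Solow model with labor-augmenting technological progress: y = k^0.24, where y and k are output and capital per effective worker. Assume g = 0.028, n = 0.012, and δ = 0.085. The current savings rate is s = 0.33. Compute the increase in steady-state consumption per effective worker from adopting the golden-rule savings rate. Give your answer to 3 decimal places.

The effective depreciation rate is n + g + δ = 0.012 + 0.028 + 0.085 = 0.125.
Current steady state (s = 0.33): k* = (0.33/0.125)^(1/0.76) ≈ 3.5871, y* = 3.5871^0.24 ≈ 1.3587, c* = (1−0.33)·1.3587 ≈ 0.9104.
Golden rule sets MPK = n+g+δ: 0.24·k^(0.24−1) = 0.125, so k_gold = (0.24/0.125)^(1/0.76) ≈ 2.3592.
y_gold = 2.3592^0.24 ≈ 1.2288, c_gold = y_gold − 0.125·k_gold ≈ 0.9339.
Gain: Δc = 0.9339 − 0.9104 ≈ 0.0235.

Δc ≈ 0.023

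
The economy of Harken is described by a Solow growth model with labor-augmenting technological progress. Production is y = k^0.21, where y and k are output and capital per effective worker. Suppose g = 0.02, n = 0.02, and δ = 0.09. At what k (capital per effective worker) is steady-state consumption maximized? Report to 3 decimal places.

Capital per effective worker breaks even when investment replaces (n + g + δ)·k; here n + g + δ = 0.13.
Maximizing c = f(k) − (n+g+δ)·k gives f'(k) = n+g+δ, i.e. 0.21·k^(0.21−1) = 0.13, so k_gold = (0.21/0.13)^(1/0.79) ≈ 1.8350.

k_gold ≈ 1.835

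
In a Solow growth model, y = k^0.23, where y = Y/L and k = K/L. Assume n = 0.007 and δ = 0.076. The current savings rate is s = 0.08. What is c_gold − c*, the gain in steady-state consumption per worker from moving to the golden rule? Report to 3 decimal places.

Δc ≈ 0.134

Capital per worker breaks even when investment replaces (n + δ)·k; here n + δ = 0.083.
Current steady state (s = 0.08): k* = (0.08/0.083)^(1/0.77) ≈ 0.9533, y* = 0.9533^0.23 ≈ 0.9891, c* = (1−0.08)·0.9891 ≈ 0.9099.
Setting f'(k) = n+δ gives 0.23·k^(0.23−1) = 0.083, hence k_gold = (0.23/0.083)^(1/0.77) ≈ 3.7572.
y_gold = 3.7572^0.23 ≈ 1.3559, c_gold = y_gold − 0.083·k_gold ≈ 1.0440.
Gain: Δc = 1.0440 − 0.9099 ≈ 0.1341.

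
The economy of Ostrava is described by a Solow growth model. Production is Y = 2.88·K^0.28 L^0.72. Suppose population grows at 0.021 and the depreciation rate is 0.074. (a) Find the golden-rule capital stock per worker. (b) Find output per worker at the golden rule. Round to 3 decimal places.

(a) k_gold ≈ 19.500; (b) y_gold ≈ 6.616

The effective depreciation rate is n + δ = 0.021 + 0.074 = 0.095.
At the golden rule the marginal product of capital equals n+δ: 0.28·2.88·k^(0.28−1) = 0.095. Solving, k_gold = (0.28·2.88/0.095)^(1/0.72) ≈ 19.5001.
y_gold = 2.88·19.5001^0.28 ≈ 6.6161.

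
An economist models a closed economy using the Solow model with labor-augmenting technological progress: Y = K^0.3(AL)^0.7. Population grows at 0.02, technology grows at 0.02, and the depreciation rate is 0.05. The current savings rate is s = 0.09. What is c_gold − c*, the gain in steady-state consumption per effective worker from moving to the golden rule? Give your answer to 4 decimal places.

Capital per effective worker breaks even when investment replaces (n + g + δ)·k; here n + g + δ = 0.09.
Current steady state (s = 0.09): k* = (0.09/0.09)^(1/0.7) ≈ 1.0000, y* = 1.0000^0.3 ≈ 1.0000, c* = (1−0.09)·1.0000 ≈ 0.9100.
At the golden rule the marginal product of capital equals n+g+δ: 0.3·k^(0.3−1) = 0.09. Solving, k_gold = (0.3/0.09)^(1/0.7) ≈ 5.5843.
y_gold = 5.5843^0.3 ≈ 1.6753, c_gold = y_gold − 0.09·k_gold ≈ 1.1727.
Gain: Δc = 1.1727 − 0.9100 ≈ 0.2627.

Δc ≈ 0.2627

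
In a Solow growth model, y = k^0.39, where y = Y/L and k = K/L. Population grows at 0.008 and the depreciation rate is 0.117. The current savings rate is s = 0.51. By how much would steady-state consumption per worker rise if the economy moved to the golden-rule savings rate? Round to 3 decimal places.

Δc ≈ 0.059

The effective depreciation rate is n + δ = 0.008 + 0.117 = 0.125.
Current steady state (s = 0.51): k* = (0.51/0.125)^(1/0.61) ≈ 10.0250, y* = 10.0250^0.39 ≈ 2.4571, c* = (1−0.51)·2.4571 ≈ 1.2040.
Maximizing c = f(k) − (n+δ)·k gives f'(k) = n+δ, i.e. 0.39·k^(0.39−1) = 0.125, so k_gold = (0.39/0.125)^(1/0.61) ≈ 6.4579.
y_gold = 6.4579^0.39 ≈ 2.0698, c_gold = y_gold − 0.125·k_gold ≈ 1.2626.
Gain: Δc = 1.2626 − 1.2040 ≈ 0.0586.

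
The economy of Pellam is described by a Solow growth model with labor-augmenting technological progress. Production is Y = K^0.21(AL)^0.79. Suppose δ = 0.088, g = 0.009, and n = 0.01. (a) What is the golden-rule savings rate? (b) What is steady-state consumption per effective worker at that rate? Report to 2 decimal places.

n + g + δ = 0.01 + 0.009 + 0.088 = 0.107.
For Cobb-Douglas, s_gold equals capital's share: s_gold = 0.21.
Setting f'(k) = n+g+δ gives 0.21·k^(0.21−1) = 0.107, hence k_gold = (0.21/0.107)^(1/0.79) ≈ 2.3479.
y_gold = 2.3479^0.21 ≈ 1.1963; c_gold = (1−0.21)·y_gold ≈ 0.9451.

(a) s_gold = 0.21; (b) c_gold ≈ 0.95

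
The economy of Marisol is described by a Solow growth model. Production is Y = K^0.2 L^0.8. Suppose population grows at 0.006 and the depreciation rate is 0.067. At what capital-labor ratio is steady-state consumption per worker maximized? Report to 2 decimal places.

Break-even investment rate: n + δ = 0.006 + 0.067 = 0.073.
Golden rule sets MPK = n+δ: 0.2·k^(0.2−1) = 0.073, so k_gold = (0.2/0.073)^(1/0.8) ≈ 3.5248.

k_gold ≈ 3.52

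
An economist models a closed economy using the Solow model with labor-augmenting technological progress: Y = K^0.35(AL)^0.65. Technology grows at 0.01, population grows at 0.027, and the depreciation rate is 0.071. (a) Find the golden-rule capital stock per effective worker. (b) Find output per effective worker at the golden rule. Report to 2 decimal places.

Break-even investment rate: n + g + δ = 0.027 + 0.01 + 0.071 = 0.108.
Setting f'(k) = n+g+δ gives 0.35·k^(0.35−1) = 0.108, hence k_gold = (0.35/0.108)^(1/0.65) ≈ 6.1039.
y_gold = 6.1039^0.35 ≈ 1.8835.

(a) k_gold ≈ 6.10; (b) y_gold ≈ 1.88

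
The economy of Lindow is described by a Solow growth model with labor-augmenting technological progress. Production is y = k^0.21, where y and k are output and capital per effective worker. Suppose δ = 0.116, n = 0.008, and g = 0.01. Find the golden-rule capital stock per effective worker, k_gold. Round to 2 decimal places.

k_gold ≈ 1.77

The effective depreciation rate is n + g + δ = 0.008 + 0.01 + 0.116 = 0.134.
At the golden rule the marginal product of capital equals n+g+δ: 0.21·k^(0.21−1) = 0.134. Solving, k_gold = (0.21/0.134)^(1/0.79) ≈ 1.7660.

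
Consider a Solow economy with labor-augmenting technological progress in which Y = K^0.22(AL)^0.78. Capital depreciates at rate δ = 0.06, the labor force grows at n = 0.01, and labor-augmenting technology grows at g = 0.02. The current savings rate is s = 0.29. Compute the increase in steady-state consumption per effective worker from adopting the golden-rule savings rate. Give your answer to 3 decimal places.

Break-even investment rate: n + g + δ = 0.01 + 0.02 + 0.06 = 0.09.
Current steady state (s = 0.29): k* = (0.29/0.09)^(1/0.78) ≈ 4.4821, y* = 4.4821^0.22 ≈ 1.3910, c* = (1−0.29)·1.3910 ≈ 0.9876.
At the golden rule the marginal product of capital equals n+g+δ: 0.22·k^(0.22−1) = 0.09. Solving, k_gold = (0.22/0.09)^(1/0.78) ≈ 3.1453.
y_gold = 3.1453^0.22 ≈ 1.2867, c_gold = y_gold − 0.09·k_gold ≈ 1.0036.
Gain: Δc = 1.0036 − 0.9876 ≈ 0.0160.

Δc ≈ 0.016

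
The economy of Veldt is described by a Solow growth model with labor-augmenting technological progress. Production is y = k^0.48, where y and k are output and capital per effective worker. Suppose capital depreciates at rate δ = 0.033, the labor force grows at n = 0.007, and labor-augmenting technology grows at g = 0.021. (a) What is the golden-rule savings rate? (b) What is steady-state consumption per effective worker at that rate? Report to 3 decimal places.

n + g + δ = 0.007 + 0.021 + 0.033 = 0.061.
For Cobb-Douglas, s_gold equals capital's share: s_gold = 0.48.
Golden rule sets MPK = n+g+δ: 0.48·k^(0.48−1) = 0.061, so k_gold = (0.48/0.061)^(1/0.52) ≈ 52.8332.
y_gold = 52.8332^0.48 ≈ 6.7142; c_gold = (1−0.48)·y_gold ≈ 3.4914.

(a) s_gold = 0.480; (b) c_gold ≈ 3.491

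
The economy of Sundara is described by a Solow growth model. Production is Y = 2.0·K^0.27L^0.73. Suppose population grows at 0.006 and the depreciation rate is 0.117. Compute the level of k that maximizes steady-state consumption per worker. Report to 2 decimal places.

Capital per worker breaks even when investment replaces (n + δ)·k; here n + δ = 0.123.
At the golden rule the marginal product of capital equals n+δ: 0.27·2.0·k^(0.27−1) = 0.123. Solving, k_gold = (0.27·2.0/0.123)^(1/0.73) ≈ 7.5879.

k_gold ≈ 7.59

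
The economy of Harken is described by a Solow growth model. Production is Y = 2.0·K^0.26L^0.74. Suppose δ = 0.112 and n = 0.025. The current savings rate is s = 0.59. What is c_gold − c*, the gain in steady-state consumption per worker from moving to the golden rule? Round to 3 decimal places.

Break-even investment rate: n + δ = 0.025 + 0.112 = 0.137.
Current steady state (s = 0.59): k* = (0.59·2.0/0.137)^(1/0.74) ≈ 18.3540, y* = 2.0·18.3540^0.26 ≈ 4.2619, c* = (1−0.59)·4.2619 ≈ 1.7474.
Maximizing c = f(k) − (n+δ)·k gives f'(k) = n+δ, i.e. 0.26·2.0·k^(0.26−1) = 0.137, so k_gold = (0.26·2.0/0.137)^(1/0.74) ≈ 6.0648.
y_gold = 2.0·6.0648^0.26 ≈ 3.1957, c_gold = y_gold − 0.137·k_gold ≈ 2.3648.
Gain: Δc = 2.3648 − 1.7474 ≈ 0.6174.

Δc ≈ 0.617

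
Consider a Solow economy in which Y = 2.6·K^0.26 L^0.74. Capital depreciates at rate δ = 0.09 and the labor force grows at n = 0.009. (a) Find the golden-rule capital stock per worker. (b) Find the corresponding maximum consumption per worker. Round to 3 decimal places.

(a) k_gold ≈ 13.411; (b) c_gold ≈ 3.779

The effective depreciation rate is n + δ = 0.009 + 0.09 = 0.099.
Maximizing c = f(k) − (n+δ)·k gives f'(k) = n+δ, i.e. 0.26·2.6·k^(0.26−1) = 0.099, so k_gold = (0.26·2.6/0.099)^(1/0.74) ≈ 13.4106.
y_gold = 2.6·13.4106^0.26 ≈ 5.1063; c_gold = y_gold − 0.099·k_gold ≈ 3.7787.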